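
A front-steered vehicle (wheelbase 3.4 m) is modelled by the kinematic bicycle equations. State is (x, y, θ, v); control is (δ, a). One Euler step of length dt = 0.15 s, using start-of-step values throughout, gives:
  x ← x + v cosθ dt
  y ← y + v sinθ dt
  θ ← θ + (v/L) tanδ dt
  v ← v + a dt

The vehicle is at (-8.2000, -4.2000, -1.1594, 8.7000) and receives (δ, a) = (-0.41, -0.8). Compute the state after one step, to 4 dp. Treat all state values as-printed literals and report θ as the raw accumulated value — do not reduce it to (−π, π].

(-7.6781, -5.3961, -1.3262, 8.5800)

x' = -8.2000 + 8.7000·cos(-1.1594)·0.15 = -7.6781
y' = -4.2000 + 8.7000·sin(-1.1594)·0.15 = -5.3961
θ' = -1.1594 + (8.7000/3.4)·tan(-0.41)·0.15 = -1.3262
v' = 8.7000 − 0.8000·0.15 = 8.5800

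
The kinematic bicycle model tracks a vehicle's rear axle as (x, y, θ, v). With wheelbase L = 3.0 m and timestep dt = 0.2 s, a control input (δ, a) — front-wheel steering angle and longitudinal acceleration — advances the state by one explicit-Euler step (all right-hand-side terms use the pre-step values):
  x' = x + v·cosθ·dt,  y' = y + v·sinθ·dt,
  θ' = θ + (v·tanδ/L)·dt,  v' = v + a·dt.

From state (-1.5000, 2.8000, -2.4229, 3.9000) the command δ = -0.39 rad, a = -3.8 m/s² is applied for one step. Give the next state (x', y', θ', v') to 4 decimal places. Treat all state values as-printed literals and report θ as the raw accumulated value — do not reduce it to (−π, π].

x' = -1.5000 + 3.9000·cos(-2.4229)·0.2 = -2.0871
y' = 2.8000 + 3.9000·sin(-2.4229)·0.2 = 2.2864
θ' = -2.4229 + (3.9000/3.0)·tan(-0.39)·0.2 = -2.5298
v' = 3.9000 − 3.8000·0.2 = 3.1400

(-2.0871, 2.2864, -2.5298, 3.1400)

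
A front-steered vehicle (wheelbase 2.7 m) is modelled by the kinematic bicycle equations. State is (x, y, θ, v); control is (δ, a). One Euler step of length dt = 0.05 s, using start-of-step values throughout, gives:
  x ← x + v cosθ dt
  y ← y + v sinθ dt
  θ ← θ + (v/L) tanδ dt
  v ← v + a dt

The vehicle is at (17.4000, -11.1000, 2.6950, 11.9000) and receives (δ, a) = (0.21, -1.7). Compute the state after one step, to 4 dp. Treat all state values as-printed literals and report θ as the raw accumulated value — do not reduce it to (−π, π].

x' = 17.4000 + 11.9000·cos(2.6950)·0.05 = 16.8634
y' = -11.1000 + 11.9000·sin(2.6950)·0.05 = -10.8430
θ' = 2.6950 + (11.9000/2.7)·tan(0.21)·0.05 = 2.7420
v' = 11.9000 − 1.7000·0.05 = 11.8150

(16.8634, -10.8430, 2.7420, 11.8150)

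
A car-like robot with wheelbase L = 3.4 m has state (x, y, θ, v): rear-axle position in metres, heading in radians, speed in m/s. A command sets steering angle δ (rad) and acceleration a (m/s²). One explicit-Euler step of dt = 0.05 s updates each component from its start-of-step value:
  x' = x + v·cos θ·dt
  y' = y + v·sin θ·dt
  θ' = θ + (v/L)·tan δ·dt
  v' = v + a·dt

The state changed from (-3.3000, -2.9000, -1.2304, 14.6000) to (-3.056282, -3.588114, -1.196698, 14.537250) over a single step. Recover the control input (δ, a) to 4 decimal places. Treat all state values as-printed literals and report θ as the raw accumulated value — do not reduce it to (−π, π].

δ = 0.1557, a = -1.2550

a = (v'−v)/dt = (-0.062750)/0.05 = -1.2550
Δθ = θ'−θ = 0.033702;  (v·dt/L) = 14.6000·0.05/3.4 = 0.214706
tan δ = Δθ·L/(v·dt) = 0.156968  →  δ = 0.1557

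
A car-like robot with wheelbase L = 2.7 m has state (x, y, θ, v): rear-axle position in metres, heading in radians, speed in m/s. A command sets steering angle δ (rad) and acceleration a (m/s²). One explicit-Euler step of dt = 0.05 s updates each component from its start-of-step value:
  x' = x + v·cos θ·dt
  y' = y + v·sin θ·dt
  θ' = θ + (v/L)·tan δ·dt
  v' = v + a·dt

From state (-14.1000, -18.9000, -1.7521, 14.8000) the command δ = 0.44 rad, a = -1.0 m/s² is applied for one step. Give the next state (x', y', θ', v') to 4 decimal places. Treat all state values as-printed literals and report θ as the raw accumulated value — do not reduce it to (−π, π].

(-14.2334, -19.6279, -1.6231, 14.7500)

x' = -14.1000 + 14.8000·cos(-1.7521)·0.05 = -14.2334
y' = -18.9000 + 14.8000·sin(-1.7521)·0.05 = -19.6279
θ' = -1.7521 + (14.8000/2.7)·tan(0.44)·0.05 = -1.6231
v' = 14.8000 − 1.0000·0.05 = 14.7500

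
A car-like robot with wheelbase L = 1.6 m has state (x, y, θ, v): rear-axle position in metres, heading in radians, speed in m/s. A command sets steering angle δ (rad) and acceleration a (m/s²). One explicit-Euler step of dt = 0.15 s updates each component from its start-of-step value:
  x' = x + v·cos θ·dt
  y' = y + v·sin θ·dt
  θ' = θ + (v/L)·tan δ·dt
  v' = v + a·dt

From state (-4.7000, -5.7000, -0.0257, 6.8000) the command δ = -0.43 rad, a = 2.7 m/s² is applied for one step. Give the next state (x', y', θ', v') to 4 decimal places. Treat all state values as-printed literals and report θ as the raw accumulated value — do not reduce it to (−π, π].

(-3.6803, -5.7262, -0.3181, 7.2050)

x' = -4.7000 + 6.8000·cos(-0.0257)·0.15 = -3.6803
y' = -5.7000 + 6.8000·sin(-0.0257)·0.15 = -5.7262
θ' = -0.0257 + (6.8000/1.6)·tan(-0.43)·0.15 = -0.3181
v' = 6.8000 + 2.7000·0.15 = 7.2050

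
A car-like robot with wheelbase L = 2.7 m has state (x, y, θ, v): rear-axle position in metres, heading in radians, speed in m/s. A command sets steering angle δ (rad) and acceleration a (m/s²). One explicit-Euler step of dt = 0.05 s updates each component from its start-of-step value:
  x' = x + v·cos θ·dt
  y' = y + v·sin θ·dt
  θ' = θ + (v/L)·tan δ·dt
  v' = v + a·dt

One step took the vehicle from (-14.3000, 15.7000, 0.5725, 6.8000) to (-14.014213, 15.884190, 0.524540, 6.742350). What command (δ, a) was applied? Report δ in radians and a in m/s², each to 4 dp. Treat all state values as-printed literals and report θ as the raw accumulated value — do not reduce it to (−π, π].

δ = -0.3639, a = -1.1530

a = (v'−v)/dt = (-0.057650)/0.05 = -1.1530
Δθ = θ'−θ = -0.047960;  (v·dt/L) = 6.8000·0.05/2.7 = 0.125926
tan δ = Δθ·L/(v·dt) = -0.380859  →  δ = -0.3639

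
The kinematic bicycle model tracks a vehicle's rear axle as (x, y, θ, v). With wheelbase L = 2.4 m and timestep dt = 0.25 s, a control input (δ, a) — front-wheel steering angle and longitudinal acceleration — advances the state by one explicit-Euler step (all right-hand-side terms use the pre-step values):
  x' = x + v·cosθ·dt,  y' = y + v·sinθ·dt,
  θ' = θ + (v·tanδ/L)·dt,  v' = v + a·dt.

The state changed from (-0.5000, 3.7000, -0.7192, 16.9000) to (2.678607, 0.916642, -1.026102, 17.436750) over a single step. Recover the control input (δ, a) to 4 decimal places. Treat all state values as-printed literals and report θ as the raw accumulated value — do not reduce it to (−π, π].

a = (v'−v)/dt = (0.536750)/0.25 = 2.1470
Δθ = θ'−θ = -0.306902;  (v·dt/L) = 16.9000·0.25/2.4 = 1.760417
tan δ = Δθ·L/(v·dt) = -0.174335  →  δ = -0.1726

δ = -0.1726, a = 2.1470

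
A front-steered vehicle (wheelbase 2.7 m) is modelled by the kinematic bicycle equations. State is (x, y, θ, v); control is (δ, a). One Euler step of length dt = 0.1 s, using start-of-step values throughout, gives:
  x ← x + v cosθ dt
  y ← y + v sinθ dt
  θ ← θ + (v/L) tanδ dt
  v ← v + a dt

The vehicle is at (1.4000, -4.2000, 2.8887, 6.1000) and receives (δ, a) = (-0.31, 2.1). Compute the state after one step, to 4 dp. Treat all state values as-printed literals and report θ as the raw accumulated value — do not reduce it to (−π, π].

x' = 1.4000 + 6.1000·cos(2.8887)·0.1 = 0.8094
y' = -4.2000 + 6.1000·sin(2.8887)·0.1 = -4.0474
θ' = 2.8887 + (6.1000/2.7)·tan(-0.31)·0.1 = 2.8163
v' = 6.1000 + 2.1000·0.1 = 6.3100

(0.8094, -4.0474, 2.8163, 6.3100)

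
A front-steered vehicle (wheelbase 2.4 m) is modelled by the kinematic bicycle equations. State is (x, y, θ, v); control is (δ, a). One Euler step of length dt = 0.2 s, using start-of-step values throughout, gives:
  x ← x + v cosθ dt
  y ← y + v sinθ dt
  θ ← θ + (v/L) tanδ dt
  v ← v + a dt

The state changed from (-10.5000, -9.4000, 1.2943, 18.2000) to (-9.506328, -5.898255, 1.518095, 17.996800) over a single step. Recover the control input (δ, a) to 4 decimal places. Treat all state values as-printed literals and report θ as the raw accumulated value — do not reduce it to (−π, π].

a = (v'−v)/dt = (-0.203200)/0.2 = -1.0160
Δθ = θ'−θ = 0.223795;  (v·dt/L) = 18.2000·0.2/2.4 = 1.516667
tan δ = Δθ·L/(v·dt) = 0.147557  →  δ = 0.1465

δ = 0.1465, a = -1.0160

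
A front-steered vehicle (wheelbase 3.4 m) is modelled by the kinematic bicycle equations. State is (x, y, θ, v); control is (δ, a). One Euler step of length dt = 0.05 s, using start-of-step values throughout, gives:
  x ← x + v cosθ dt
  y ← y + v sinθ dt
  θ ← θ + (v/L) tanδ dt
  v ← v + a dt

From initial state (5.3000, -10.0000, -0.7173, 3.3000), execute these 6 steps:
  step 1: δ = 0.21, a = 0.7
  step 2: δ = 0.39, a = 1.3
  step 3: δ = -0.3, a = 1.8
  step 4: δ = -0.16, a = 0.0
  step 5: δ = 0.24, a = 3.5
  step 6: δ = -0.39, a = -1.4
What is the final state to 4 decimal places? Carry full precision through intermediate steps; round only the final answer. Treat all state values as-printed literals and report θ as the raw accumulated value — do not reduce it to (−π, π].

after step 1 (δ=0.21, a=0.7): (5.424341, -10.108463, -0.706956, 3.335000)
after step 2 (δ=0.39, a=1.3): (5.551128, -10.216771, -0.686796, 3.400000)
after step 3 (δ=-0.3, a=1.8): (5.682586, -10.324562, -0.702263, 3.490000)
after step 4 (δ=-0.16, a=0.0): (5.815796, -10.437280, -0.710546, 3.490000)
after step 5 (δ=0.24, a=3.5): (5.948068, -10.551097, -0.697986, 3.665000)
after step 6 (δ=-0.39, a=-1.4): (6.088463, -10.668867, -0.720141, 3.595000)

(6.0885, -10.6689, -0.7201, 3.5950)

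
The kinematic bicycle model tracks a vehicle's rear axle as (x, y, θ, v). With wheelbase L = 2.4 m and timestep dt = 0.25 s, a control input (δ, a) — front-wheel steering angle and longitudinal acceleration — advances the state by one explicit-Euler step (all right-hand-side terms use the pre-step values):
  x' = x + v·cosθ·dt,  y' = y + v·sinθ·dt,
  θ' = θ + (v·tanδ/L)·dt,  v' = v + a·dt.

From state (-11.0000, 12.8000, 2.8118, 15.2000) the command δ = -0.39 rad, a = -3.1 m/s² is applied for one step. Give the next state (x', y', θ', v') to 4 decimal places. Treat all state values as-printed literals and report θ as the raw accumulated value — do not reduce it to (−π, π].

x' = -11.0000 + 15.2000·cos(2.8118)·0.25 = -14.5952
y' = 12.8000 + 15.2000·sin(2.8118)·0.25 = 14.0306
θ' = 2.8118 + (15.2000/2.4)·tan(-0.39)·0.25 = 2.1610
v' = 15.2000 − 3.1000·0.25 = 14.4250

(-14.5952, 14.0306, 2.1610, 14.4250)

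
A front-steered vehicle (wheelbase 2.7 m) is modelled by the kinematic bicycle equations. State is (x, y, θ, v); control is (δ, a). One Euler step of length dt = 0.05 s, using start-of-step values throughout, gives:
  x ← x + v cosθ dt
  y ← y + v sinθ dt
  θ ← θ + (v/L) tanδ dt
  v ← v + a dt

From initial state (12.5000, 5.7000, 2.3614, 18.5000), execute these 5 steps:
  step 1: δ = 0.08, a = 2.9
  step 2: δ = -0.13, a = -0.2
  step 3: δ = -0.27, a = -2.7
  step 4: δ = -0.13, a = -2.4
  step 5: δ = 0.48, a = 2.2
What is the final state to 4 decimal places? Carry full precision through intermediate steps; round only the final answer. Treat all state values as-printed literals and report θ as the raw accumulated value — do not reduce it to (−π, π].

after step 1 (δ=0.08, a=2.9): (11.842530, 6.350660, 2.388866, 18.645000)
after step 2 (δ=-0.13, a=-0.2): (11.162149, 6.987975, 2.343725, 18.635000)
after step 3 (δ=-0.27, a=-2.7): (10.511568, 7.654986, 2.248218, 18.500000)
after step 4 (δ=-0.13, a=-2.4): (9.931791, 8.375738, 2.203429, 18.380000)
after step 5 (δ=0.48, a=2.2): (9.388414, 9.116887, 2.380629, 18.490000)

(9.3884, 9.1169, 2.3806, 18.4900)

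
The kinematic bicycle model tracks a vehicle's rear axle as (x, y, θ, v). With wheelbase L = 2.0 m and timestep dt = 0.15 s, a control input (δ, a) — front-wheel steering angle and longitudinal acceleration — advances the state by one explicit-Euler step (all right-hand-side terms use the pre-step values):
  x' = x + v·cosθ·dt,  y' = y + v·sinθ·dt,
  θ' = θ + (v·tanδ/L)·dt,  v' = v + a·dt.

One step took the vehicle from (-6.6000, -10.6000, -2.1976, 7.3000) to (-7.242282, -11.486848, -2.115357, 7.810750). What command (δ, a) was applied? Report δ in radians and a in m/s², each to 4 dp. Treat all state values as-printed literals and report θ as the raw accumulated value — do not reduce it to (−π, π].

a = (v'−v)/dt = (0.510750)/0.15 = 3.4050
Δθ = θ'−θ = 0.082243;  (v·dt/L) = 7.3000·0.15/2.0 = 0.547500
tan δ = Δθ·L/(v·dt) = 0.150216  →  δ = 0.1491

δ = 0.1491, a = 3.4050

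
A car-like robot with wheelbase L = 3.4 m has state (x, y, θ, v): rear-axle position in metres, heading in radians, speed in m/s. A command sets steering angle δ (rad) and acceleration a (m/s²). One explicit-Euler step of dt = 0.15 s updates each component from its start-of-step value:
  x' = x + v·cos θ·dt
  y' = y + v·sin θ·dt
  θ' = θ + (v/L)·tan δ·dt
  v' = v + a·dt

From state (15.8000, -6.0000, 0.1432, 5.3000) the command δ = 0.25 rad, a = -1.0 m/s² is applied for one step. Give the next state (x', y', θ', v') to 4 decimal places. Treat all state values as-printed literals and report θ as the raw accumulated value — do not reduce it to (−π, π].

x' = 15.8000 + 5.3000·cos(0.1432)·0.15 = 16.5869
y' = -6.0000 + 5.3000·sin(0.1432)·0.15 = -5.8865
θ' = 0.1432 + (5.3000/3.4)·tan(0.25)·0.15 = 0.2029
v' = 5.3000 − 1.0000·0.15 = 5.1500

(16.5869, -5.8865, 0.2029, 5.1500)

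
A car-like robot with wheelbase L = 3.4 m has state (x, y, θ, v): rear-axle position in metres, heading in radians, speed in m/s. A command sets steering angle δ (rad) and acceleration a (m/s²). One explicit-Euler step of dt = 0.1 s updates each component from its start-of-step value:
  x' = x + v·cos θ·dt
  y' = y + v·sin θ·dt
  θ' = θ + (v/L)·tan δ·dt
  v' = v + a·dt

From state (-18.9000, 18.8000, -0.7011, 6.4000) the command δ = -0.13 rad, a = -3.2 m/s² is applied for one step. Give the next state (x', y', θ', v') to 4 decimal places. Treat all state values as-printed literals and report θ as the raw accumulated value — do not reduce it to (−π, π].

(-18.4110, 18.3872, -0.7257, 6.0800)

x' = -18.9000 + 6.4000·cos(-0.7011)·0.1 = -18.4110
y' = 18.8000 + 6.4000·sin(-0.7011)·0.1 = 18.3872
θ' = -0.7011 + (6.4000/3.4)·tan(-0.13)·0.1 = -0.7257
v' = 6.4000 − 3.2000·0.1 = 6.0800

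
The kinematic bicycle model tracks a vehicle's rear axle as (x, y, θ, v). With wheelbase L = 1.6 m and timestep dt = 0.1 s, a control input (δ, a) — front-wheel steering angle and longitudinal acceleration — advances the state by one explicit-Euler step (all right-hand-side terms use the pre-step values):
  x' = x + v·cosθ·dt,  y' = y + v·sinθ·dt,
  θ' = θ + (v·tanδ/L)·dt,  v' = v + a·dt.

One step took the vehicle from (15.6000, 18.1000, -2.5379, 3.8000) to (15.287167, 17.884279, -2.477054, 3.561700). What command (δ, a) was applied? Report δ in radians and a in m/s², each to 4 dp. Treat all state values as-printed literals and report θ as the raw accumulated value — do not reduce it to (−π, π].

δ = 0.2508, a = -2.3830

a = (v'−v)/dt = (-0.238300)/0.1 = -2.3830
Δθ = θ'−θ = 0.060846;  (v·dt/L) = 3.8000·0.1/1.6 = 0.237500
tan δ = Δθ·L/(v·dt) = 0.256194  →  δ = 0.2508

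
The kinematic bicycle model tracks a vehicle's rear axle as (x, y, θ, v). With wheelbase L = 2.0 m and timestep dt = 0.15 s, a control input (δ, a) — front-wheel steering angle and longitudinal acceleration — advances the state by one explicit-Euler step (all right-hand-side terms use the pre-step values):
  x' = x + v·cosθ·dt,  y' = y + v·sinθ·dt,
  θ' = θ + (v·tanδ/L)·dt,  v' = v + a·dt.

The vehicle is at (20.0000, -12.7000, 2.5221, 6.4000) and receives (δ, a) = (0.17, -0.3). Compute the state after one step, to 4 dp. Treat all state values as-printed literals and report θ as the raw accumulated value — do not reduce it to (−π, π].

(19.2184, -12.1426, 2.6045, 6.3550)

x' = 20.0000 + 6.4000·cos(2.5221)·0.15 = 19.2184
y' = -12.7000 + 6.4000·sin(2.5221)·0.15 = -12.1426
θ' = 2.5221 + (6.4000/2.0)·tan(0.17)·0.15 = 2.6045
v' = 6.4000 − 0.3000·0.15 = 6.3550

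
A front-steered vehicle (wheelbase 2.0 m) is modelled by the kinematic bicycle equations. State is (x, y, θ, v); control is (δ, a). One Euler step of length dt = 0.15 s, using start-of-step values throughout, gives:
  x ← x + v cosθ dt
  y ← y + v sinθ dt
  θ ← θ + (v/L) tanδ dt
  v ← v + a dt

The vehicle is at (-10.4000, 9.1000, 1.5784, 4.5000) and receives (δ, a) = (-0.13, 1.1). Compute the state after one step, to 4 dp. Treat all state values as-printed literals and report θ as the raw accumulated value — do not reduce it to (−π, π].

x' = -10.4000 + 4.5000·cos(1.5784)·0.15 = -10.4051
y' = 9.1000 + 4.5000·sin(1.5784)·0.15 = 9.7750
θ' = 1.5784 + (4.5000/2.0)·tan(-0.13)·0.15 = 1.5343
v' = 4.5000 + 1.1000·0.15 = 4.6650

(-10.4051, 9.7750, 1.5343, 4.6650)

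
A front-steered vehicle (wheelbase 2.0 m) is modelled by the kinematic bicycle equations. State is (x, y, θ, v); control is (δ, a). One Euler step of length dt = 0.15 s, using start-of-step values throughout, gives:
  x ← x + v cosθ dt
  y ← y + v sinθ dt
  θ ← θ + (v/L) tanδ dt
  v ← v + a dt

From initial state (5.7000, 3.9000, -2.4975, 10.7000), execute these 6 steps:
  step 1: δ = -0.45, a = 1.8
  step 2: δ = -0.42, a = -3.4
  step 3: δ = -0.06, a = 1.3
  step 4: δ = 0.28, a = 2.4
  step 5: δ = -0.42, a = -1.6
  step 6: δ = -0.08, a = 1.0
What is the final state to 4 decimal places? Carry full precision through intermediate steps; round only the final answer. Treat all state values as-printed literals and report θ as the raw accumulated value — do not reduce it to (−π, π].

after step 1 (δ=-0.45, a=1.8): (4.416570, 2.936241, -2.885152, 10.970000)
after step 2 (δ=-0.42, a=-3.4): (2.824880, 2.518877, -3.252569, 10.460000)
after step 3 (δ=-0.06, a=1.3): (1.265532, 2.692642, -3.299696, 10.655000)
after step 4 (δ=0.28, a=2.4): (-0.312785, 2.944279, -3.069904, 11.015000)
after step 5 (δ=-0.42, a=-1.6): (-1.960791, 2.825933, -3.438829, 10.775000)
after step 6 (δ=-0.08, a=1.0): (-3.506168, 3.299298, -3.503617, 10.925000)

(-3.5062, 3.2993, -3.5036, 10.9250)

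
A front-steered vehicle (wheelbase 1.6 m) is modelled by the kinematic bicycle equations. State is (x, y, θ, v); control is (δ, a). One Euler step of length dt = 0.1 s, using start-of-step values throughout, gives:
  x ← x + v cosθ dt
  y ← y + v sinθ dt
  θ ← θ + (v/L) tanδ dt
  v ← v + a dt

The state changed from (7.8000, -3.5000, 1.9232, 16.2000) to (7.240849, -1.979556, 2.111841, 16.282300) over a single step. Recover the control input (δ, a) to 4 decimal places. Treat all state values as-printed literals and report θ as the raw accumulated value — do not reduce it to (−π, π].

a = (v'−v)/dt = (0.082300)/0.1 = 0.8230
Δθ = θ'−θ = 0.188641;  (v·dt/L) = 16.2000·0.1/1.6 = 1.012500
tan δ = Δθ·L/(v·dt) = 0.186312  →  δ = 0.1842

δ = 0.1842, a = 0.8230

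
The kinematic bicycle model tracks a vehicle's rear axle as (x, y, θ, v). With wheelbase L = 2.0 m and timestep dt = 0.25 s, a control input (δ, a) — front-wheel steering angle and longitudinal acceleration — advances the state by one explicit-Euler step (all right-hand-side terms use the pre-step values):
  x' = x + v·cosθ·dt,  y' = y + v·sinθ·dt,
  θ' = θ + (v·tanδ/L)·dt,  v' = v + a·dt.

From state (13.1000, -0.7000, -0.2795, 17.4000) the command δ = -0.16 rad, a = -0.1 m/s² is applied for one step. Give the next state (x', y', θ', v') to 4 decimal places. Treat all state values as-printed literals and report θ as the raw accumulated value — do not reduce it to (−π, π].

x' = 13.1000 + 17.4000·cos(-0.2795)·0.25 = 17.2812
y' = -0.7000 + 17.4000·sin(-0.2795)·0.25 = -1.9001
θ' = -0.2795 + (17.4000/2.0)·tan(-0.16)·0.25 = -0.6305
v' = 17.4000 − 0.1000·0.25 = 17.3750

(17.2812, -1.9001, -0.6305, 17.3750)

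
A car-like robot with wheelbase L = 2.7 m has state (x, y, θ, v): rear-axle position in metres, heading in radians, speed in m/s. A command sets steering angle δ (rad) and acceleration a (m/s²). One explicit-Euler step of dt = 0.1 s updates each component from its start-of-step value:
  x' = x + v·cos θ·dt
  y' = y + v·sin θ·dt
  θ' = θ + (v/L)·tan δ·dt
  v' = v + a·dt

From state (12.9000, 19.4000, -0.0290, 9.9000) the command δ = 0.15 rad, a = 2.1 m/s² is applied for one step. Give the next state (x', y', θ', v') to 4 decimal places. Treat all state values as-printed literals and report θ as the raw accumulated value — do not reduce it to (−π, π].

x' = 12.9000 + 9.9000·cos(-0.0290)·0.1 = 13.8896
y' = 19.4000 + 9.9000·sin(-0.0290)·0.1 = 19.3713
θ' = -0.0290 + (9.9000/2.7)·tan(0.15)·0.1 = 0.0264
v' = 9.9000 + 2.1000·0.1 = 10.1100

(13.8896, 19.3713, 0.0264, 10.1100)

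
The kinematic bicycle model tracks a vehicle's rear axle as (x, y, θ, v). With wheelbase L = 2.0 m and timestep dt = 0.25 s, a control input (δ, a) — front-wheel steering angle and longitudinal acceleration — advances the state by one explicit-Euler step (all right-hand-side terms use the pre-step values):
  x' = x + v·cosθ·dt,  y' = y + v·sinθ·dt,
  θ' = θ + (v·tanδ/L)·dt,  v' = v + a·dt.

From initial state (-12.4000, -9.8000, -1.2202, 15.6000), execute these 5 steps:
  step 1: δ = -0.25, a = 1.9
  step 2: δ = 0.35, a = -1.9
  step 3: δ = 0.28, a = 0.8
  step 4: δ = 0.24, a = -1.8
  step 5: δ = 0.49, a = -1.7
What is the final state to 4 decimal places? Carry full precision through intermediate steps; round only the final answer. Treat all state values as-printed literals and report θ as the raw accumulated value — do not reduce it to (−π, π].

(-2.0620, -22.0838, 1.0828, 14.9250)

after step 1 (δ=-0.25, a=1.9): (-11.060514, -13.462755, -1.718117, 16.075000)
after step 2 (δ=0.35, a=-1.9): (-11.650419, -17.437974, -0.984638, 15.600000)
after step 3 (δ=0.28, a=0.8): (-9.493075, -20.686954, -0.423907, 15.800000)
after step 4 (δ=0.24, a=-1.8): (-5.892694, -22.311685, 0.059409, 15.350000)
after step 5 (δ=0.49, a=-1.7): (-2.061964, -22.083838, 1.082847, 14.925000)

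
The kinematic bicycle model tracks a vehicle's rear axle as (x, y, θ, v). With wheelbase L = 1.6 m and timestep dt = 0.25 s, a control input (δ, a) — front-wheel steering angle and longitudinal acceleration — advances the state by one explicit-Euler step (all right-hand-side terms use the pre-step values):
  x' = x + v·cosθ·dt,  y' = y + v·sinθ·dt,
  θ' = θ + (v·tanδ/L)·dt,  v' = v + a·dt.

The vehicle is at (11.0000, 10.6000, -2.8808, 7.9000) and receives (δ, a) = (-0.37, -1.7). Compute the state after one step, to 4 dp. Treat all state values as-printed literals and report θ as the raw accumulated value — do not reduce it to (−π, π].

x' = 11.0000 + 7.9000·cos(-2.8808)·0.25 = 9.0918
y' = 10.6000 + 7.9000·sin(-2.8808)·0.25 = 10.0908
θ' = -2.8808 + (7.9000/1.6)·tan(-0.37)·0.25 = -3.3596
v' = 7.9000 − 1.7000·0.25 = 7.4750

(9.0918, 10.0908, -3.3596, 7.4750)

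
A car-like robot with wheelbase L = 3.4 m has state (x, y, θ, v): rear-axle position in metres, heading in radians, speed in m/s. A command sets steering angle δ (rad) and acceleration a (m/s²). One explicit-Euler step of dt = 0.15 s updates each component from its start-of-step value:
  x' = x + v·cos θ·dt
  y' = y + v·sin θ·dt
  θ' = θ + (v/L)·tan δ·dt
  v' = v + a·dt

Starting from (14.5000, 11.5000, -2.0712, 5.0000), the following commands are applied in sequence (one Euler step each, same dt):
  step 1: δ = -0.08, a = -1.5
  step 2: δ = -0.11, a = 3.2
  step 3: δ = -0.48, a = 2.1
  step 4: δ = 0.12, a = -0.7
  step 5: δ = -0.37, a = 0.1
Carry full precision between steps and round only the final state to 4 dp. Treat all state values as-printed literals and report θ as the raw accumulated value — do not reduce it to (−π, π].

(12.3811, 8.2240, -2.2967, 5.4800)

after step 1 (δ=-0.08, a=-1.5): (14.140165, 10.841958, -2.088885, 4.775000)
after step 2 (δ=-0.11, a=3.2): (13.785464, 10.219704, -2.112152, 5.255000)
after step 3 (δ=-0.48, a=2.1): (13.379280, 9.544165, -2.232849, 5.570000)
after step 4 (δ=0.12, a=-0.7): (12.865667, 8.885179, -2.203218, 5.465000)
after step 5 (δ=-0.37, a=0.1): (12.381113, 8.223970, -2.296733, 5.480000)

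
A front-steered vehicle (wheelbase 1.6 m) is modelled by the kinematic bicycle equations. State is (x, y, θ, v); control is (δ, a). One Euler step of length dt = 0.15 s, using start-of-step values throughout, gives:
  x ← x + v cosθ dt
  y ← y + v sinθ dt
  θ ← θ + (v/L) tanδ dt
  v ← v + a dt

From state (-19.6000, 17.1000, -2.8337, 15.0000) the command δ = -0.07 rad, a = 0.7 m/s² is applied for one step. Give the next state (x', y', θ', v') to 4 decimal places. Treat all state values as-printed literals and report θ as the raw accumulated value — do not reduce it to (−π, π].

x' = -19.6000 + 15.0000·cos(-2.8337)·0.15 = -21.7442
y' = 17.1000 + 15.0000·sin(-2.8337)·0.15 = 16.4181
θ' = -2.8337 + (15.0000/1.6)·tan(-0.07)·0.15 = -2.9323
v' = 15.0000 + 0.7000·0.15 = 15.1050

(-21.7442, 16.4181, -2.9323, 15.1050)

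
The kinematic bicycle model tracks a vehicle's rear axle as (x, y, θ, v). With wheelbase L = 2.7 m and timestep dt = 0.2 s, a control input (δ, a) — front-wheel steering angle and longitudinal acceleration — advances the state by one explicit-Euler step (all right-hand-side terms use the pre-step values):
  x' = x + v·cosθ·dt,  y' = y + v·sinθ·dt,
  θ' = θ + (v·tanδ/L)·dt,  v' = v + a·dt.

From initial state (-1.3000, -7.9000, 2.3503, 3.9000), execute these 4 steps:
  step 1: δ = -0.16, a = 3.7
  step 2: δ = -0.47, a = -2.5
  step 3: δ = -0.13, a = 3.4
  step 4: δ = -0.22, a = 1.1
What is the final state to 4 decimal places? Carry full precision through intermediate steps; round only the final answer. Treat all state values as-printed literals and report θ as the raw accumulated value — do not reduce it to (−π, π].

(-3.3852, -5.1158, 2.0092, 5.0400)

after step 1 (δ=-0.16, a=3.7): (-1.848283, -7.345215, 2.303679, 4.640000)
after step 2 (δ=-0.47, a=-2.5): (-2.469129, -6.655480, 2.129090, 4.140000)
after step 3 (δ=-0.13, a=3.4): (-2.907753, -5.953203, 2.088997, 4.820000)
after step 4 (δ=-0.22, a=1.1): (-3.385239, -5.115765, 2.009156, 5.040000)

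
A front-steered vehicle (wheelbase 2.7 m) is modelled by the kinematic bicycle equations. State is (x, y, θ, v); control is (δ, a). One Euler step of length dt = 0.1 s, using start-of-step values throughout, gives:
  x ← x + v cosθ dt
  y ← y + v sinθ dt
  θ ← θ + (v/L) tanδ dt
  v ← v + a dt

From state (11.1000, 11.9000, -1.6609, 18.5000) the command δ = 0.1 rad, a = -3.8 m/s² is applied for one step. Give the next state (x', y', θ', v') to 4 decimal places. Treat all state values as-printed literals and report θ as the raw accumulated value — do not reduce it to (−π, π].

(10.9335, 10.0575, -1.5922, 18.1200)

x' = 11.1000 + 18.5000·cos(-1.6609)·0.1 = 10.9335
y' = 11.9000 + 18.5000·sin(-1.6609)·0.1 = 10.0575
θ' = -1.6609 + (18.5000/2.7)·tan(0.1)·0.1 = -1.5922
v' = 18.5000 − 3.8000·0.1 = 18.1200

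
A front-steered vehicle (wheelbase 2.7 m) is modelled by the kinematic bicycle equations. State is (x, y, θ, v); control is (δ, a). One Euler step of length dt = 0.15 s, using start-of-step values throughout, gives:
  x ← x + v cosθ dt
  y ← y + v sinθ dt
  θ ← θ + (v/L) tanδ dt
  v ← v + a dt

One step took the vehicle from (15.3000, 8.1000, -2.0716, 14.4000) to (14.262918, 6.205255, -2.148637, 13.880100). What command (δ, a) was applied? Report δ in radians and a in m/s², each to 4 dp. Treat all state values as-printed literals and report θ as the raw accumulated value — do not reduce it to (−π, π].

δ = -0.0960, a = -3.4660

a = (v'−v)/dt = (-0.519900)/0.15 = -3.4660
Δθ = θ'−θ = -0.077037;  (v·dt/L) = 14.4000·0.15/2.7 = 0.800000
tan δ = Δθ·L/(v·dt) = -0.096296  →  δ = -0.0960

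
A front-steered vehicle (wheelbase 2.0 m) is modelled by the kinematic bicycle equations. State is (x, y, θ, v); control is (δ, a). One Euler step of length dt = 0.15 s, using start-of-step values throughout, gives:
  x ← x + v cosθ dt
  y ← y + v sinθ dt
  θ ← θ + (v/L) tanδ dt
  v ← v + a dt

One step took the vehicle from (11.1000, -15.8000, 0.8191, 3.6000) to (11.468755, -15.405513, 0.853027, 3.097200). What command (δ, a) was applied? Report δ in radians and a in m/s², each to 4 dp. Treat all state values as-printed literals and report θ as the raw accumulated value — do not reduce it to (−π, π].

a = (v'−v)/dt = (-0.502800)/0.15 = -3.3520
Δθ = θ'−θ = 0.033927;  (v·dt/L) = 3.6000·0.15/2.0 = 0.270000
tan δ = Δθ·L/(v·dt) = 0.125656  →  δ = 0.1250

δ = 0.1250, a = -3.3520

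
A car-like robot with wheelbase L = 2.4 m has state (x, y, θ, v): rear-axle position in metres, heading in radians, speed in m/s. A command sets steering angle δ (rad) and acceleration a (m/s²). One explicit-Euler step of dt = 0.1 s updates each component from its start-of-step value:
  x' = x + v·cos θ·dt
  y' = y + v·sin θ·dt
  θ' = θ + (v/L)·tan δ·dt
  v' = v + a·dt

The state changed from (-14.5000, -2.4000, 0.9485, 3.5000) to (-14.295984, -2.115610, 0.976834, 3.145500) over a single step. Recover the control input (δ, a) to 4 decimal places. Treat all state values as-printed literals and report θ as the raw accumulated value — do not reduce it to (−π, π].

δ = 0.1919, a = -3.5450

a = (v'−v)/dt = (-0.354500)/0.1 = -3.5450
Δθ = θ'−θ = 0.028334;  (v·dt/L) = 3.5000·0.1/2.4 = 0.145833
tan δ = Δθ·L/(v·dt) = 0.194290  →  δ = 0.1919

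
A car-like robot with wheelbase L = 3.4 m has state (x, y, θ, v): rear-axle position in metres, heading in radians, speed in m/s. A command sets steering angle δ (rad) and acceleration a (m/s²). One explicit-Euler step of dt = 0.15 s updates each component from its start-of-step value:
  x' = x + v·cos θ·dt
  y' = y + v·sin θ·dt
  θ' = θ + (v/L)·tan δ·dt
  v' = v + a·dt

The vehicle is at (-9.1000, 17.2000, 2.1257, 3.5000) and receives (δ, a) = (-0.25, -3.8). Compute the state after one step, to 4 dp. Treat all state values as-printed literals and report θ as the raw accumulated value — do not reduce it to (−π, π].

x' = -9.1000 + 3.5000·cos(2.1257)·0.15 = -9.3766
y' = 17.2000 + 3.5000·sin(2.1257)·0.15 = 17.6462
θ' = 2.1257 + (3.5000/3.4)·tan(-0.25)·0.15 = 2.0863
v' = 3.5000 − 3.8000·0.15 = 2.9300

(-9.3766, 17.6462, 2.0863, 2.9300)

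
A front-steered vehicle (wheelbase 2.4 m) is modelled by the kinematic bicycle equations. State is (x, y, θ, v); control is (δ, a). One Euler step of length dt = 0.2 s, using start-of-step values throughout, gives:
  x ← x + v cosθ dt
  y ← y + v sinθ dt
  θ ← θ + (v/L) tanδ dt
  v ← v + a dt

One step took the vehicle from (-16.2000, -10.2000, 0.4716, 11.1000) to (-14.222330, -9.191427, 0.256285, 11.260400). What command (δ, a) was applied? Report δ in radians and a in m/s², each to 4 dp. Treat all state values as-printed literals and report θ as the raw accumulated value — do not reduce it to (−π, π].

a = (v'−v)/dt = (0.160400)/0.2 = 0.8020
Δθ = θ'−θ = -0.215315;  (v·dt/L) = 11.1000·0.2/2.4 = 0.925000
tan δ = Δθ·L/(v·dt) = -0.232773  →  δ = -0.2287

δ = -0.2287, a = 0.8020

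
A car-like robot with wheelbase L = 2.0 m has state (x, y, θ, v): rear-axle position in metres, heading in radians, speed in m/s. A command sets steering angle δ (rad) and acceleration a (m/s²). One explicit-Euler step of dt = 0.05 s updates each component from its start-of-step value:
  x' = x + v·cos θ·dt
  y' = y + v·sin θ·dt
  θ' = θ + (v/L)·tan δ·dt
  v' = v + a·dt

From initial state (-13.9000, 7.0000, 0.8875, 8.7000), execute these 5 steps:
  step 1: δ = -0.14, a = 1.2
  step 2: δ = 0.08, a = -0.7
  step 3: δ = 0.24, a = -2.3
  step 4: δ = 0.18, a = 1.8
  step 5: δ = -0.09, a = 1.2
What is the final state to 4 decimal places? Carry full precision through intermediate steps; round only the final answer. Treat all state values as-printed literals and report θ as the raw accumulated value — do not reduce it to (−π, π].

after step 1 (δ=-0.14, a=1.2): (-13.625362, 7.337341, 0.856849, 8.760000)
after step 2 (δ=0.08, a=-0.7): (-13.338550, 7.668374, 0.874407, 8.725000)
after step 3 (δ=0.24, a=-2.3): (-13.058716, 8.003049, 0.927786, 8.610000)
after step 4 (δ=0.18, a=1.8): (-12.800585, 8.347575, 0.966955, 8.700000)
after step 5 (δ=-0.09, a=1.2): (-12.553588, 8.705650, 0.947327, 8.760000)

(-12.5536, 8.7057, 0.9473, 8.7600)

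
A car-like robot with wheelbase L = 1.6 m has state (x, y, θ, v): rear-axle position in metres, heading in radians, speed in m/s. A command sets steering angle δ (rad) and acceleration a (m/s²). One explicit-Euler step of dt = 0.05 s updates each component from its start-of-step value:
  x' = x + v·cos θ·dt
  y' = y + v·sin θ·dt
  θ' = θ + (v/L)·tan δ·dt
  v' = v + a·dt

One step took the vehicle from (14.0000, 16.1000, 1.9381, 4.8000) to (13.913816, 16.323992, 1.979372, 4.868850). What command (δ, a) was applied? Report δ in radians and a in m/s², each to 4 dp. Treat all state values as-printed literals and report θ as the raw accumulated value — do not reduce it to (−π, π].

δ = 0.2685, a = 1.3770

a = (v'−v)/dt = (0.068850)/0.05 = 1.3770
Δθ = θ'−θ = 0.041272;  (v·dt/L) = 4.8000·0.05/1.6 = 0.150000
tan δ = Δθ·L/(v·dt) = 0.275147  →  δ = 0.2685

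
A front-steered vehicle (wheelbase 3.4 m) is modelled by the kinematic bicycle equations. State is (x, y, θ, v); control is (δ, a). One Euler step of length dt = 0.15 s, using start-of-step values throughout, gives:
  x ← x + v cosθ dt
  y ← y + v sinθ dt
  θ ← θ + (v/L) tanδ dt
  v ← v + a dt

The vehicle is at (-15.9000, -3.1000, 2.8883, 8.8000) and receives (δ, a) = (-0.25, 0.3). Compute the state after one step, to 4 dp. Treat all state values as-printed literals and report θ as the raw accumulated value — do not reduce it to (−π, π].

x' = -15.9000 + 8.8000·cos(2.8883)·0.15 = -17.1779
y' = -3.1000 + 8.8000·sin(2.8883)·0.15 = -2.7692
θ' = 2.8883 + (8.8000/3.4)·tan(-0.25)·0.15 = 2.7892
v' = 8.8000 + 0.3000·0.15 = 8.8450

(-17.1779, -2.7692, 2.7892, 8.8450)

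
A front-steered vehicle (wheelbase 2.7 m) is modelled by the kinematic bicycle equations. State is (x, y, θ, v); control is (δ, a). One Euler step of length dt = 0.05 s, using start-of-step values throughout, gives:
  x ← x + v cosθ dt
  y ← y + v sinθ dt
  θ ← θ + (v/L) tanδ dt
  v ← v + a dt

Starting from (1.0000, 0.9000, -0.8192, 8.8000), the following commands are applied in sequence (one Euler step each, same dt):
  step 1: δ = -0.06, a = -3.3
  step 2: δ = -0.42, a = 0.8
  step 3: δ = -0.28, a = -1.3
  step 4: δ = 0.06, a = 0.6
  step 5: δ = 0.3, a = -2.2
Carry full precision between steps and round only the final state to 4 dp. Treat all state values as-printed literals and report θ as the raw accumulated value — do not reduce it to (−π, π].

(2.3691, -0.7771, -0.8875, 8.5300)

after step 1 (δ=-0.06, a=-3.3): (1.300435, 0.578536, -0.828990, 8.635000)
after step 2 (δ=-0.42, a=0.8): (1.592134, 0.260229, -0.900400, 8.675000)
after step 3 (δ=-0.28, a=-1.3): (1.861621, -0.079647, -0.946595, 8.610000)
after step 4 (δ=0.06, a=0.6): (2.113227, -0.428968, -0.937017, 8.640000)
after step 5 (δ=0.3, a=-2.2): (2.369055, -0.777071, -0.887523, 8.530000)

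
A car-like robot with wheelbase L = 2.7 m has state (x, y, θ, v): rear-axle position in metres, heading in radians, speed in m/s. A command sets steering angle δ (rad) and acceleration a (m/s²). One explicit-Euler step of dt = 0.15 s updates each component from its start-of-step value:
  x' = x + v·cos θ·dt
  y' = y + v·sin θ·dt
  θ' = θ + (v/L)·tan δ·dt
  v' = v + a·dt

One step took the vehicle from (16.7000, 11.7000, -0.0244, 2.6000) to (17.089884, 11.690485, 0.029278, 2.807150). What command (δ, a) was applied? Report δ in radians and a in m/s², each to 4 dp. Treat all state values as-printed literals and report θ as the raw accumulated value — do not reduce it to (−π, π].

a = (v'−v)/dt = (0.207150)/0.15 = 1.3810
Δθ = θ'−θ = 0.053678;  (v·dt/L) = 2.6000·0.15/2.7 = 0.144444
tan δ = Δθ·L/(v·dt) = 0.371617  →  δ = 0.3558

δ = 0.3558, a = 1.3810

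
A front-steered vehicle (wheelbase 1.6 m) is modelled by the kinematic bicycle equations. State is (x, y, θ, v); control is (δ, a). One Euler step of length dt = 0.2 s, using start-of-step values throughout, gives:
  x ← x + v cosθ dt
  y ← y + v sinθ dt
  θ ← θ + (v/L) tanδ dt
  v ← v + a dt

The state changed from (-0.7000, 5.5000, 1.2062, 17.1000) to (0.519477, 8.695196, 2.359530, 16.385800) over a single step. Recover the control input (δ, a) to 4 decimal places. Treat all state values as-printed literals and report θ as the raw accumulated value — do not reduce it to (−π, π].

δ = 0.4948, a = -3.5710

a = (v'−v)/dt = (-0.714200)/0.2 = -3.5710
Δθ = θ'−θ = 1.153330;  (v·dt/L) = 17.1000·0.2/1.6 = 2.137500
tan δ = Δθ·L/(v·dt) = 0.539570  →  δ = 0.4948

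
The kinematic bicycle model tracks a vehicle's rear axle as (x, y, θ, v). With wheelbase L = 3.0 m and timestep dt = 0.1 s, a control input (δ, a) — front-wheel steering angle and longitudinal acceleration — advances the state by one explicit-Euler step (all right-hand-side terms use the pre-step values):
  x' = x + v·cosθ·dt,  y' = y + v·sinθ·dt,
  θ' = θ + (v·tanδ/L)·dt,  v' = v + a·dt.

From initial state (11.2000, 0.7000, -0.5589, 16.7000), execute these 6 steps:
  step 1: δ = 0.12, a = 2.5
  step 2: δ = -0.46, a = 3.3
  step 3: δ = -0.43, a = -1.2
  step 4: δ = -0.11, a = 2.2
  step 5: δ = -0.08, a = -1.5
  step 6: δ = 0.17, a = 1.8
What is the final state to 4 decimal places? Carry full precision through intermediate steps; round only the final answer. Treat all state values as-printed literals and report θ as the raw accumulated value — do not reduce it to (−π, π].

after step 1 (δ=0.12, a=2.5): (12.615891, -0.185524, -0.491778, 16.950000)
after step 2 (δ=-0.46, a=3.3): (14.110025, -0.985892, -0.771706, 17.280000)
after step 3 (δ=-0.43, a=-1.2): (15.348520, -2.190928, -1.035872, 17.160000)
after step 4 (δ=-0.11, a=2.2): (16.223296, -3.667215, -1.099047, 17.380000)
after step 5 (δ=-0.08, a=-1.5): (17.013122, -5.215382, -1.145493, 17.230000)
after step 6 (δ=0.17, a=1.8): (17.724028, -6.784885, -1.046904, 17.410000)

(17.7240, -6.7849, -1.0469, 17.4100)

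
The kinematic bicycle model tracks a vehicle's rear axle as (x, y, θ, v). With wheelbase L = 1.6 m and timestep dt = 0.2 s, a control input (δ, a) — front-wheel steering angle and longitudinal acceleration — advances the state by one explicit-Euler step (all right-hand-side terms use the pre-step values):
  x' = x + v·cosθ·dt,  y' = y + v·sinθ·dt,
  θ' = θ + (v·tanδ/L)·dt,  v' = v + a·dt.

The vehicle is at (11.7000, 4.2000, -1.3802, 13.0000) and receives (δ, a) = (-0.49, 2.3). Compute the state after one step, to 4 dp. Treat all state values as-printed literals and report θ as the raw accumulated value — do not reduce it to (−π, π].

x' = 11.7000 + 13.0000·cos(-1.3802)·0.2 = 12.1926
y' = 4.2000 + 13.0000·sin(-1.3802)·0.2 = 1.6471
θ' = -1.3802 + (13.0000/1.6)·tan(-0.49)·0.2 = -2.2470
v' = 13.0000 + 2.3000·0.2 = 13.4600

(12.1926, 1.6471, -2.2470, 13.4600)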